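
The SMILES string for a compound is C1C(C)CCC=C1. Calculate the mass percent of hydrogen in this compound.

12.58%

Atom tally by fragment:
  cyclohexene ring core → C:6 H:10
  (− 1 ring H displaced by substituents)
  + CH3 → C:1 H:3
Element totals:
  C: 7
  H: 12
Molecular formula: C7H12.
Molar mass = 96.173 g/mol.
Mass from H: 12 × 1.008 = 12.096 g/mol.
%H = 12.096 / 96.173 × 100 = 12.58%.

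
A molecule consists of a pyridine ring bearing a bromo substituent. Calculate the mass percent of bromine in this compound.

Atom tally by fragment:
  pyridine ring core → C:5 H:5 N:1
  (− 1 ring H displaced by substituents)
  + Br → Br:1
Element totals:
  C: 5
  H: 4
  Br: 1
  N: 1
Molecular formula: C5H4BrN.
Molar mass = 157.998 g/mol.
Mass from Br: 1 × 79.904 = 79.904 g/mol.
%Br = 79.904 / 157.998 × 100 = 50.57%.

50.57%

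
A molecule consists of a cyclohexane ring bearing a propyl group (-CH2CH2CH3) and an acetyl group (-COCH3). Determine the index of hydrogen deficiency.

2

Atom tally by fragment:
  cyclohexane ring core → C:6 H:12
  (− 2 ring H displaced by substituents)
  + CH2CH2CH3 → C:3 H:7
  + COCH3 → C:2 H:3 O:1
Element totals:
  C: 11
  H: 20
  O: 1
Molecular formula: C11H20O.
DoU = (2C + 2 + N − H − X) / 2 = (2·11 + 2 + 0 − 20 − 0) / 2 = 2.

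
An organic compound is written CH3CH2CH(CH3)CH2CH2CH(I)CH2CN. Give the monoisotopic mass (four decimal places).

Element totals:
  C: 9
  H: 16
  I: 1
  N: 1
Molecular formula: C9H16IN.
  M = 9(12.0) + 16(1.007825) + 126.904472 + 14.003074
    = 108.000000 + 16.125200 + 126.904472 + 14.003074 = 265.032746

265.0327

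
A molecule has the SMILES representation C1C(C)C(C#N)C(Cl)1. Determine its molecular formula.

C6H8ClN

Atom tally by fragment:
  cyclobutane ring core → C:4 H:8
  (− 3 ring H displaced by substituents)
  + CH3 → C:1 H:3
  + CN → C:1 N:1
  + Cl → Cl:1
Element totals:
  C: 6
  H: 8
  Cl: 1
  N: 1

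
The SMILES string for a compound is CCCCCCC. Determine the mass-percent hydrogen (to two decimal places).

16.10%

Atom tally by fragment:
  CH3 → C:1 H:3
  CH2 → C:1 H:2
  CH2 → C:1 H:2
  CH2 → C:1 H:2
  CH2 → C:1 H:2
  CH2 → C:1 H:2
  CH3 → C:1 H:3
Element totals:
  C: 7
  H: 16
Molecular formula: C7H16.
Molar mass = 100.205 g/mol.
Mass from H: 16 × 1.008 = 16.128 g/mol.
%H = 16.128 / 100.205 × 100 = 16.10%.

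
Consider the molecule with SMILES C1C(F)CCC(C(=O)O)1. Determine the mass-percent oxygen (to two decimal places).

Atom tally by fragment:
  cyclopentane ring core → C:5 H:10
  (− 2 ring H displaced by substituents)
  + F → F:1
  + COOH → C:1 H:1 O:2
Element totals:
  C: 6
  H: 9
  F: 1
  O: 2
Molecular formula: C6H9FO2.
Molar mass = 132.134 g/mol.
Mass from O: 2 × 15.999 = 31.998 g/mol.
%O = 31.998 / 132.134 × 100 = 24.22%.

24.22%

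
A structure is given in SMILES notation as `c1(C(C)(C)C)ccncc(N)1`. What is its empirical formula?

C9H14N2

Atom tally by fragment:
  pyridine ring core → C:5 H:5 N:1
  (− 2 ring H displaced by substituents)
  + C(CH3)3 → C:4 H:9
  + NH2 → N:1 H:2
Element totals:
  C: 9
  H: 14
  N: 2
Molecular formula: C9H14N2.
gcd of subscripts (9, 14, 2) = 1, so the empirical formula equals the molecular formula.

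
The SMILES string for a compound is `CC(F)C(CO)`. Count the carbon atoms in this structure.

Atom tally by fragment:
  CH3 → C:1 H:3
  CH(F) → C:1 H:1 F:1
  CH2CH2OH → C:2 H:5 O:1
Element totals:
  C: 4
  H: 9
  F: 1
  O: 1

4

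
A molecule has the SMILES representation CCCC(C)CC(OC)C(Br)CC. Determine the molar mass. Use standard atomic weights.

251.21 g/mol

Atom tally by fragment:
  CH3 → C:1 H:3
  CH2 → C:1 H:2
  CH2 → C:1 H:2
  CH(CH3) → C:2 H:4
  CH2 → C:1 H:2
  CH(OCH3) → C:2 H:4 O:1
  CH(Br) → C:1 H:1 Br:1
  CH2 → C:1 H:2
  CH3 → C:1 H:3
Element totals:
  C: 11
  H: 23
  Br: 1
  O: 1
Molecular formula: C11H23BrO.
  M = 11(12.011) + 23(1.008) + 79.904 + 15.999
    = 132.121 + 23.184 + 79.904 + 15.999 = 251.208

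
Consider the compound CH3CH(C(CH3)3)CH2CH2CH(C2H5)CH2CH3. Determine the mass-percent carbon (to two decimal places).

Atom tally by fragment:
  CH3 → C:1 H:3
  CH(C(CH3)3) → C:5 H:10
  CH2 → C:1 H:2
  CH2 → C:1 H:2
  CH(C2H5) → C:3 H:6
  CH2 → C:1 H:2
  CH3 → C:1 H:3
Element totals:
  C: 13
  H: 28
Molecular formula: C13H28.
Molar mass = 184.367 g/mol.
Mass from C: 13 × 12.011 = 156.143 g/mol.
%C = 156.143 / 184.367 × 100 = 84.69%.

84.69%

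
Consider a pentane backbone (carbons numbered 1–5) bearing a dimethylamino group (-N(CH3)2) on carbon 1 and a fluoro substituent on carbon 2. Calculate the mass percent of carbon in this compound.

Atom tally by fragment:
  (CH3)2NCH2 → C:3 H:8 N:1
  CH(F) → C:1 H:1 F:1
  CH2 → C:1 H:2
  CH2 → C:1 H:2
  CH3 → C:1 H:3
Element totals:
  C: 7
  H: 16
  F: 1
  N: 1
Molecular formula: C7H16FN.
Molar mass = 133.210 g/mol.
Mass from C: 7 × 12.011 = 84.077 g/mol.
%C = 84.077 / 133.210 × 100 = 63.12%.

63.12%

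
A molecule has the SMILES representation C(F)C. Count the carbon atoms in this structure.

2

Atom tally by fragment:
  FCH2 → C:1 H:2 F:1
  CH3 → C:1 H:3
Element totals:
  C: 2
  H: 5
  F: 1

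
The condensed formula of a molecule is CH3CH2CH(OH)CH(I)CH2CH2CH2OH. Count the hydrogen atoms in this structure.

15

Element totals:
  C: 7
  H: 15
  I: 1
  O: 2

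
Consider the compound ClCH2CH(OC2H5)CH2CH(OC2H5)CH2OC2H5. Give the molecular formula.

Atom tally by fragment:
  ClCH2 → C:1 H:2 Cl:1
  CH(OC2H5) → C:3 H:6 O:1
  CH2 → C:1 H:2
  CH(OC2H5) → C:3 H:6 O:1
  CH2OC2H5 → C:3 H:7 O:1
Element totals:
  C: 11
  H: 23
  Cl: 1
  O: 3

C11H23ClO3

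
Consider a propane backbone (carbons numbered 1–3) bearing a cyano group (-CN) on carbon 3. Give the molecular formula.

C4H7N

Atom tally by fragment:
  CH3 → C:1 H:3
  CH2 → C:1 H:2
  CH2CN → C:2 H:2 N:1
Element totals:
  C: 4
  H: 7
  N: 1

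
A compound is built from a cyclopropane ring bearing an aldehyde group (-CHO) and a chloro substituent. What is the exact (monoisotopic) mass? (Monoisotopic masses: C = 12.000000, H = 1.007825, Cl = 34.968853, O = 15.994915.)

104.0029

Atom tally by fragment:
  cyclopropane ring core → C:3 H:6
  (− 2 ring H displaced by substituents)
  + CHO → C:1 H:1 O:1
  + Cl → Cl:1
Element totals:
  C: 4
  H: 5
  Cl: 1
  O: 1
Molecular formula: C4H5ClO.
  M = 4(12.0) + 5(1.007825) + 34.968853 + 15.994915
    = 48.000000 + 5.039125 + 34.968853 + 15.994915 = 104.002893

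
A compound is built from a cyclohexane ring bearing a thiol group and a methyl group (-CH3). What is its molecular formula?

C7H14S

Atom tally by fragment:
  cyclohexane ring core → C:6 H:12
  (− 2 ring H displaced by substituents)
  + SH → S:1 H:1
  + CH3 → C:1 H:3
Element totals:
  C: 7
  H: 14
  S: 1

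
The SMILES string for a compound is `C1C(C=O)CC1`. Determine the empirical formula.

C5H8O

Atom tally by fragment:
  cyclobutane ring core → C:4 H:8
  (− 1 ring H displaced by substituents)
  + CHO → C:1 H:1 O:1
Element totals:
  C: 5
  H: 8
  O: 1
Molecular formula: C5H8O.
gcd of subscripts (5, 8, 1) = 1, so the empirical formula equals the molecular formula.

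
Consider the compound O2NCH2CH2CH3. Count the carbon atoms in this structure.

3

Element totals:
  C: 3
  H: 7
  N: 1
  O: 2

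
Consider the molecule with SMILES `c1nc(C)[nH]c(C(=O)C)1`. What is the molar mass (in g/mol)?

124.14 g/mol

Atom tally by fragment:
  imidazole ring core → C:3 H:4 N:2
  (− 2 ring H displaced by substituents)
  + CH3 → C:1 H:3
  + COCH3 → C:2 H:3 O:1
Element totals:
  C: 6
  H: 8
  N: 2
  O: 1
Molecular formula: C6H8N2O.
  M = 6(12.011) + 8(1.008) + 2(14.007) + 15.999
    = 72.066 + 8.064 + 28.014 + 15.999 = 124.143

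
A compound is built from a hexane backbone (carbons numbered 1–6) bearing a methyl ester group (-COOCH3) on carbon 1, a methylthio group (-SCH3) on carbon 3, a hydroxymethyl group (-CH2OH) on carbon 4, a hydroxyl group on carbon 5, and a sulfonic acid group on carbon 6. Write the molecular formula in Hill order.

C10H20O7S2

Atom tally by fragment:
  CH3OOCCH2 → C:3 H:5 O:2
  CH2 → C:1 H:2
  CH(SCH3) → C:2 H:4 S:1
  CH(CH2OH) → C:2 H:4 O:1
  CH(OH) → C:1 H:2 O:1
  CH2SO3H → C:1 H:3 S:1 O:3
Element totals:
  C: 10
  H: 20
  O: 7
  S: 2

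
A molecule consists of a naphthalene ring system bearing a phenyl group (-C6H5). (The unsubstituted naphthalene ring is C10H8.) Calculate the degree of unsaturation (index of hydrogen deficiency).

Atom tally by fragment:
  naphthalene ring system core → C:10 H:8
  (− 1 ring H displaced by substituents)
  + C6H5 → C:6 H:5
Element totals:
  C: 16
  H: 12
Molecular formula: C16H12.
DoU = (2C + 2 + N − H − X) / 2 = (2·16 + 2 + 0 − 12 − 0) / 2 = 11.

11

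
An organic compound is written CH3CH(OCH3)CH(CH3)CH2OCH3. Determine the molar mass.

132.20 g/mol

Element totals:
  C: 7
  H: 16
  O: 2
Molecular formula: C7H16O2.
  M = 7(12.011) + 16(1.008) + 2(15.999)
    = 84.077 + 16.128 + 31.998 = 132.203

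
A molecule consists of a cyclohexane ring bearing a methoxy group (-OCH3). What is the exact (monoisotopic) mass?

114.1045

Atom tally by fragment:
  cyclohexane ring core → C:6 H:12
  (− 1 ring H displaced by substituents)
  + OCH3 → C:1 H:3 O:1
Element totals:
  C: 7
  H: 14
  O: 1
Molecular formula: C7H14O.
  M = 7(12.0) + 14(1.007825) + 15.994915
    = 84.000000 + 14.109550 + 15.994915 = 114.104465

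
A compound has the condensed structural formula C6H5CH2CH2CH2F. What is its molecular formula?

Atom tally by fragment:
  C6H5CH2 → C:7 H:7
  CH2 → C:1 H:2
  CH2F → C:1 H:2 F:1
Element totals:
  C: 9
  H: 11
  F: 1

C9H11F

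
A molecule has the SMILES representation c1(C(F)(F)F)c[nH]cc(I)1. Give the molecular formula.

Atom tally by fragment:
  pyrrole ring core → C:4 H:5 N:1
  (− 2 ring H displaced by substituents)
  + CF3 → C:1 F:3
  + I → I:1
Element totals:
  C: 5
  H: 3
  F: 3
  I: 1
  N: 1

C5H3F3IN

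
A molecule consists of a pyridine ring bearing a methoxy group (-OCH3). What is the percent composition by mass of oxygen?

Atom tally by fragment:
  pyridine ring core → C:5 H:5 N:1
  (− 1 ring H displaced by substituents)
  + OCH3 → C:1 H:3 O:1
Element totals:
  C: 6
  H: 7
  N: 1
  O: 1
Molecular formula: C6H7NO.
Molar mass = 109.128 g/mol.
Mass from O: 1 × 15.999 = 15.999 g/mol.
%O = 15.999 / 109.128 × 100 = 14.66%.

14.66%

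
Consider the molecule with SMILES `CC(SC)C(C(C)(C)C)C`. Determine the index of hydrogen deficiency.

0

Atom tally by fragment:
  CH3 → C:1 H:3
  CH(SCH3) → C:2 H:4 S:1
  CH(C(CH3)3) → C:5 H:10
  CH3 → C:1 H:3
Element totals:
  C: 9
  H: 20
  S: 1
Molecular formula: C9H20S.
DoU = (2C + 2 + N − H − X) / 2 = (2·9 + 2 + 0 − 20 − 0) / 2 = 0.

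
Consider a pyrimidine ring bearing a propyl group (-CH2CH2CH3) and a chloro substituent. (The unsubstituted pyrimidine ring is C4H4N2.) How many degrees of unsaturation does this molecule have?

4

Atom tally by fragment:
  pyrimidine ring core → C:4 H:4 N:2
  (− 2 ring H displaced by substituents)
  + CH2CH2CH3 → C:3 H:7
  + Cl → Cl:1
Element totals:
  C: 7
  H: 9
  Cl: 1
  N: 2
Molecular formula: C7H9ClN2.
DoU = (2C + 2 + N − H − X) / 2 = (2·7 + 2 + 2 − 9 − 1) / 2 = 4.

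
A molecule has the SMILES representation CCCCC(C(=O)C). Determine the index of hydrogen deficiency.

Atom tally by fragment:
  CH3 → C:1 H:3
  CH2 → C:1 H:2
  CH2 → C:1 H:2
  CH2 → C:1 H:2
  CH2COCH3 → C:3 H:5 O:1
Element totals:
  C: 7
  H: 14
  O: 1
Molecular formula: C7H14O.
DoU = (2C + 2 + N − H − X) / 2 = (2·7 + 2 + 0 − 14 − 0) / 2 = 1.

1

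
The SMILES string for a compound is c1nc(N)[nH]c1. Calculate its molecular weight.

Atom tally by fragment:
  imidazole ring core → C:3 H:4 N:2
  (− 1 ring H displaced by substituents)
  + NH2 → N:1 H:2
Element totals:
  C: 3
  H: 5
  N: 3
Molecular formula: C3H5N3.
  M = 3(12.011) + 5(1.008) + 3(14.007)
    = 36.033 + 5.040 + 42.021 = 83.094

83.09 g/mol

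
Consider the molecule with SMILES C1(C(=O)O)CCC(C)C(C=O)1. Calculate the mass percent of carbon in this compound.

61.52%

Atom tally by fragment:
  cyclopentane ring core → C:5 H:10
  (− 3 ring H displaced by substituents)
  + COOH → C:1 H:1 O:2
  + CH3 → C:1 H:3
  + CHO → C:1 H:1 O:1
Element totals:
  C: 8
  H: 12
  O: 3
Molecular formula: C8H12O3.
Molar mass = 156.181 g/mol.
Mass from C: 8 × 12.011 = 96.088 g/mol.
%C = 96.088 / 156.181 × 100 = 61.52%.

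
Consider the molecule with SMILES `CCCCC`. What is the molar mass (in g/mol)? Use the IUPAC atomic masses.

72.15 g/mol

Atom tally by fragment:
  CH3 → C:1 H:3
  CH2 → C:1 H:2
  CH2 → C:1 H:2
  CH2 → C:1 H:2
  CH3 → C:1 H:3
Element totals:
  C: 5
  H: 12
Molecular formula: C5H12.
  M = 5(12.011) + 12(1.008)
    = 60.055 + 12.096 = 72.151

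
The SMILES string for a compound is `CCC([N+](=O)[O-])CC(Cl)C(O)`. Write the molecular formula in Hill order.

Atom tally by fragment:
  CH3 → C:1 H:3
  CH2 → C:1 H:2
  CH(NO2) → C:1 H:1 N:1 O:2
  CH2 → C:1 H:2
  CH(Cl) → C:1 H:1 Cl:1
  CH2OH → C:1 H:3 O:1
Element totals:
  C: 6
  H: 12
  Cl: 1
  N: 1
  O: 3

C6H12ClNO3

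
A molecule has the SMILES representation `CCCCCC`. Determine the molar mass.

Atom tally by fragment:
  CH3 → C:1 H:3
  CH2 → C:1 H:2
  CH2 → C:1 H:2
  CH2 → C:1 H:2
  CH2 → C:1 H:2
  CH3 → C:1 H:3
Element totals:
  C: 6
  H: 14
Molecular formula: C6H14.
  M = 6(12.011) + 14(1.008)
    = 72.066 + 14.112 = 86.178

86.18 g/mol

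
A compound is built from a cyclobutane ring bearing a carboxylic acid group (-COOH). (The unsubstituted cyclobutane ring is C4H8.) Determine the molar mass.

Atom tally by fragment:
  cyclobutane ring core → C:4 H:8
  (− 1 ring H displaced by substituents)
  + COOH → C:1 H:1 O:2
Element totals:
  C: 5
  H: 8
  O: 2
Molecular formula: C5H8O2.
  M = 5(12.011) + 8(1.008) + 2(15.999)
    = 60.055 + 8.064 + 31.998 = 100.117

100.12 g/mol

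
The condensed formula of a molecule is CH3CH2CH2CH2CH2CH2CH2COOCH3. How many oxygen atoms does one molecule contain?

2

Atom tally by fragment:
  CH3 → C:1 H:3
  CH2 → C:1 H:2
  CH2 → C:1 H:2
  CH2 → C:1 H:2
  CH2 → C:1 H:2
  CH2 → C:1 H:2
  CH2COOCH3 → C:3 H:5 O:2
Element totals:
  C: 9
  H: 18
  O: 2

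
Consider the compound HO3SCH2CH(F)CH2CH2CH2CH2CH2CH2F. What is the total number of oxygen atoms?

3

Element totals:
  C: 8
  H: 16
  F: 2
  O: 3
  S: 1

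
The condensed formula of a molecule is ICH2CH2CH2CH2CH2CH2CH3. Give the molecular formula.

Atom tally by fragment:
  ICH2 → C:1 H:2 I:1
  CH2 → C:1 H:2
  CH2 → C:1 H:2
  CH2 → C:1 H:2
  CH2 → C:1 H:2
  CH2 → C:1 H:2
  CH3 → C:1 H:3
Element totals:
  C: 7
  H: 15
  I: 1

C7H15I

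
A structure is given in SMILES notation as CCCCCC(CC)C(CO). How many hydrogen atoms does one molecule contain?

Atom tally by fragment:
  CH3 → C:1 H:3
  CH2 → C:1 H:2
  CH2 → C:1 H:2
  CH2 → C:1 H:2
  CH2 → C:1 H:2
  CH(C2H5) → C:3 H:6
  CH2CH2OH → C:2 H:5 O:1
Element totals:
  C: 10
  H: 22
  O: 1

22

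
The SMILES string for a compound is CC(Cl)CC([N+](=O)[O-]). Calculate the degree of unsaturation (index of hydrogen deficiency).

Atom tally by fragment:
  CH3 → C:1 H:3
  CH(Cl) → C:1 H:1 Cl:1
  CH2 → C:1 H:2
  CH2NO2 → C:1 H:2 N:1 O:2
Element totals:
  C: 4
  H: 8
  Cl: 1
  N: 1
  O: 2
Molecular formula: C4H8ClNO2.
DoU = (2C + 2 + N − H − X) / 2 = (2·4 + 2 + 1 − 8 − 1) / 2 = 1.

1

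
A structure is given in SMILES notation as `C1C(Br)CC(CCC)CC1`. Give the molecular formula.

C9H17Br

Atom tally by fragment:
  cyclohexane ring core → C:6 H:12
  (− 2 ring H displaced by substituents)
  + Br → Br:1
  + CH2CH2CH3 → C:3 H:7
Element totals:
  C: 9
  H: 17
  Br: 1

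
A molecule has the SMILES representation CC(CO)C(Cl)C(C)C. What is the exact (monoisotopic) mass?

150.0811

Atom tally by fragment:
  CH3 → C:1 H:3
  CH(CH2OH) → C:2 H:4 O:1
  CH(Cl) → C:1 H:1 Cl:1
  CH(CH3) → C:2 H:4
  CH3 → C:1 H:3
Element totals:
  C: 7
  H: 15
  Cl: 1
  O: 1
Molecular formula: C7H15ClO.
  M = 7(12.0) + 15(1.007825) + 34.968853 + 15.994915
    = 84.000000 + 15.117375 + 34.968853 + 15.994915 = 150.081143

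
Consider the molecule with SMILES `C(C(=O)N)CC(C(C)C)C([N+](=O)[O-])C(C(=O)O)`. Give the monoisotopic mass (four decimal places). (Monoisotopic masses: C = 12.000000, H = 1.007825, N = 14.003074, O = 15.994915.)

Atom tally by fragment:
  H2NOCCH2 → C:2 H:4 O:1 N:1
  CH2 → C:1 H:2
  CH(CH(CH3)2) → C:4 H:8
  CH(NO2) → C:1 H:1 N:1 O:2
  CH2COOH → C:2 H:3 O:2
Element totals:
  C: 10
  H: 18
  N: 2
  O: 5
Molecular formula: C10H18N2O5.
  M = 10(12.0) + 18(1.007825) + 2(14.003074) + 5(15.994915)
    = 120.000000 + 18.140850 + 28.006148 + 79.974575 = 246.121573

246.1216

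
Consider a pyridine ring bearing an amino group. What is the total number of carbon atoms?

Atom tally by fragment:
  pyridine ring core → C:5 H:5 N:1
  (− 1 ring H displaced by substituents)
  + NH2 → N:1 H:2
Element totals:
  C: 5
  H: 6
  N: 2

5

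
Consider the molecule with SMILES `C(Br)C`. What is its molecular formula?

C2H5Br

Atom tally by fragment:
  BrCH2 → C:1 H:2 Br:1
  CH3 → C:1 H:3
Element totals:
  C: 2
  H: 5
  Br: 1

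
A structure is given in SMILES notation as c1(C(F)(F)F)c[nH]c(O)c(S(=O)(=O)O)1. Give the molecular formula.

Atom tally by fragment:
  pyrrole ring core → C:4 H:5 N:1
  (− 3 ring H displaced by substituents)
  + CF3 → C:1 F:3
  + OH → O:1 H:1
  + SO3H → S:1 O:3 H:1
Element totals:
  C: 5
  H: 4
  F: 3
  N: 1
  O: 4
  S: 1

C5H4F3NO4S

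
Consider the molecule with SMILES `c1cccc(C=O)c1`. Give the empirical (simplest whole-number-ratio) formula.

C7H6O

Atom tally by fragment:
  benzene ring core → C:6 H:6
  (− 1 ring H displaced by substituents)
  + CHO → C:1 H:1 O:1
Element totals:
  C: 7
  H: 6
  O: 1
Molecular formula: C7H6O.
gcd of subscripts (7, 6, 1) = 1, so the empirical formula equals the molecular formula.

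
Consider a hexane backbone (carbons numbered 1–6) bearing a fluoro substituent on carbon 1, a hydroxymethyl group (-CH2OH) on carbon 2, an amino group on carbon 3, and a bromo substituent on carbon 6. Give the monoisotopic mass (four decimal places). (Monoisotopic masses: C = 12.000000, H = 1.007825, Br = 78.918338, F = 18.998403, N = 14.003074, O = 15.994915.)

227.0321

Atom tally by fragment:
  FCH2 → C:1 H:2 F:1
  CH(CH2OH) → C:2 H:4 O:1
  CH(NH2) → C:1 H:3 N:1
  CH2 → C:1 H:2
  CH2 → C:1 H:2
  CH2Br → C:1 H:2 Br:1
Element totals:
  C: 7
  H: 15
  Br: 1
  F: 1
  N: 1
  O: 1
Molecular formula: C7H15BrFNO.
  M = 7(12.0) + 15(1.007825) + 78.918338 + 18.998403 + 14.003074 + 15.994915
    = 84.000000 + 15.117375 + 78.918338 + 18.998403 + 14.003074 + 15.994915 = 227.032105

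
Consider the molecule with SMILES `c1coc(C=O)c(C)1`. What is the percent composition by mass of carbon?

65.45%

Atom tally by fragment:
  furan ring core → C:4 H:4 O:1
  (− 2 ring H displaced by substituents)
  + CHO → C:1 H:1 O:1
  + CH3 → C:1 H:3
Element totals:
  C: 6
  H: 6
  O: 2
Molecular formula: C6H6O2.
Molar mass = 110.112 g/mol.
Mass from C: 6 × 12.011 = 72.066 g/mol.
%C = 72.066 / 110.112 × 100 = 65.45%.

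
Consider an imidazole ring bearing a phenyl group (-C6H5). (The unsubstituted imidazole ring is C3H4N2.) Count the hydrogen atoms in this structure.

Atom tally by fragment:
  imidazole ring core → C:3 H:4 N:2
  (− 1 ring H displaced by substituents)
  + C6H5 → C:6 H:5
Element totals:
  C: 9
  H: 8
  N: 2

8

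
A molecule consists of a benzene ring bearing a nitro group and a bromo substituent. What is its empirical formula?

Atom tally by fragment:
  benzene ring core → C:6 H:6
  (− 2 ring H displaced by substituents)
  + NO2 → N:1 O:2
  + Br → Br:1
Element totals:
  C: 6
  H: 4
  Br: 1
  N: 1
  O: 2
Molecular formula: C6H4BrNO2.
gcd of subscripts (1, 6, 4, 1, 2) = 1, so the empirical formula equals the molecular formula.

C6H4BrNO2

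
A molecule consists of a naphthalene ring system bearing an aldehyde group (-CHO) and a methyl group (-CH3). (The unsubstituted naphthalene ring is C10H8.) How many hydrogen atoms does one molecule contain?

Atom tally by fragment:
  naphthalene ring system core → C:10 H:8
  (− 2 ring H displaced by substituents)
  + CHO → C:1 H:1 O:1
  + CH3 → C:1 H:3
Element totals:
  C: 12
  H: 10
  O: 1

10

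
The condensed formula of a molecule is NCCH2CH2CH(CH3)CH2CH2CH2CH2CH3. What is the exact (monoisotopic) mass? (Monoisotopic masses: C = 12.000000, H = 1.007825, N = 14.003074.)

153.1517

Atom tally by fragment:
  NCCH2 → C:2 H:2 N:1
  CH2 → C:1 H:2
  CH(CH3) → C:2 H:4
  CH2 → C:1 H:2
  CH2 → C:1 H:2
  CH2 → C:1 H:2
  CH2 → C:1 H:2
  CH3 → C:1 H:3
Element totals:
  C: 10
  H: 19
  N: 1
Molecular formula: C10H19N.
  M = 10(12.0) + 19(1.007825) + 14.003074
    = 120.000000 + 19.148675 + 14.003074 = 153.151749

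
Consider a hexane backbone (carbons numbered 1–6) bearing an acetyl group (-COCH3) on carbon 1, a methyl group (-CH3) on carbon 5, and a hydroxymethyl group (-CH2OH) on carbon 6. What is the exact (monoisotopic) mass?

Atom tally by fragment:
  CH3COCH2 → C:3 H:5 O:1
  CH2 → C:1 H:2
  CH2 → C:1 H:2
  CH2 → C:1 H:2
  CH(CH3) → C:2 H:4
  CH2CH2OH → C:2 H:5 O:1
Element totals:
  C: 10
  H: 20
  O: 2
Molecular formula: C10H20O2.
  M = 10(12.0) + 20(1.007825) + 2(15.994915)
    = 120.000000 + 20.156500 + 31.989830 = 172.146330

172.1463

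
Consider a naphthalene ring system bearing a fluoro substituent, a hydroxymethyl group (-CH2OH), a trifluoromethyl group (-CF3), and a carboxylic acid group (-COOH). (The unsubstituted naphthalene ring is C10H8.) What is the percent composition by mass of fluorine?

26.37%

Atom tally by fragment:
  naphthalene ring system core → C:10 H:8
  (− 4 ring H displaced by substituents)
  + F → F:1
  + CH2OH → C:1 H:3 O:1
  + CF3 → C:1 F:3
  + COOH → C:1 H:1 O:2
Element totals:
  C: 13
  H: 8
  F: 4
  O: 3
Molecular formula: C13H8F4O3.
Molar mass = 288.196 g/mol.
Mass from F: 4 × 18.998 = 75.992 g/mol.
%F = 75.992 / 288.196 × 100 = 26.37%.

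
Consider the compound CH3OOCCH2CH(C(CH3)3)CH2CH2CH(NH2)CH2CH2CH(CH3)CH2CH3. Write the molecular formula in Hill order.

Atom tally by fragment:
  CH3OOCCH2 → C:3 H:5 O:2
  CH(C(CH3)3) → C:5 H:10
  CH2 → C:1 H:2
  CH2 → C:1 H:2
  CH(NH2) → C:1 H:3 N:1
  CH2 → C:1 H:2
  CH2 → C:1 H:2
  CH(CH3) → C:2 H:4
  CH2 → C:1 H:2
  CH3 → C:1 H:3
Element totals:
  C: 17
  H: 35
  N: 1
  O: 2

C17H35NO2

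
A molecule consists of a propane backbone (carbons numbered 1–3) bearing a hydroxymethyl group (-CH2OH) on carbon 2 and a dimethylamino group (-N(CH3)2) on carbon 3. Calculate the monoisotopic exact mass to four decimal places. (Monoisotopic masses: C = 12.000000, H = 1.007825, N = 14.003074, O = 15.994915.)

Atom tally by fragment:
  CH3 → C:1 H:3
  CH(CH2OH) → C:2 H:4 O:1
  CH2N(CH3)2 → C:3 H:8 N:1
Element totals:
  C: 6
  H: 15
  N: 1
  O: 1
Molecular formula: C6H15NO.
  M = 6(12.0) + 15(1.007825) + 14.003074 + 15.994915
    = 72.000000 + 15.117375 + 14.003074 + 15.994915 = 117.115364

117.1154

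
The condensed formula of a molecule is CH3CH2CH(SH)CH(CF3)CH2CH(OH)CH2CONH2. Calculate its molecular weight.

Element totals:
  C: 9
  H: 16
  F: 3
  N: 1
  O: 2
  S: 1
Molecular formula: C9H16F3NO2S.
  M = 9(12.011) + 16(1.008) + 3(18.998) + 14.007 + 2(15.999) + 32.06
    = 108.099 + 16.128 + 56.994 + 14.007 + 31.998 + 32.060 = 259.286

259.29 g/mol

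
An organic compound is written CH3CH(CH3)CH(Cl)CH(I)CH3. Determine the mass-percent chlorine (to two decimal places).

Atom tally by fragment:
  CH3 → C:1 H:3
  CH(CH3) → C:2 H:4
  CH(Cl) → C:1 H:1 Cl:1
  CH(I) → C:1 H:1 I:1
  CH3 → C:1 H:3
Element totals:
  C: 6
  H: 12
  Cl: 1
  I: 1
Molecular formula: C6H12ClI.
Molar mass = 246.516 g/mol.
Mass from Cl: 1 × 35.45 = 35.450 g/mol.
%Cl = 35.450 / 246.516 × 100 = 14.38%.

14.38%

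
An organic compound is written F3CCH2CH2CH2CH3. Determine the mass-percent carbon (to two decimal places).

47.62%

Atom tally by fragment:
  F3CCH2 → C:2 H:2 F:3
  CH2 → C:1 H:2
  CH2 → C:1 H:2
  CH3 → C:1 H:3
Element totals:
  C: 5
  H: 9
  F: 3
Molecular formula: C5H9F3.
Molar mass = 126.121 g/mol.
Mass from C: 5 × 12.011 = 60.055 g/mol.
%C = 60.055 / 126.121 × 100 = 47.62%.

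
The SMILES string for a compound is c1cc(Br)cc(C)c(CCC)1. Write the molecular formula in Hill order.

Atom tally by fragment:
  benzene ring core → C:6 H:6
  (− 3 ring H displaced by substituents)
  + Br → Br:1
  + CH3 → C:1 H:3
  + CH2CH2CH3 → C:3 H:7
Element totals:
  C: 10
  H: 13
  Br: 1

C10H13Br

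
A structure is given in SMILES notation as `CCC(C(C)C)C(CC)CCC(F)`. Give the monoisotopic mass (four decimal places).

Atom tally by fragment:
  CH3 → C:1 H:3
  CH2 → C:1 H:2
  CH(CH(CH3)2) → C:4 H:8
  CH(C2H5) → C:3 H:6
  CH2 → C:1 H:2
  CH2 → C:1 H:2
  CH2F → C:1 H:2 F:1
Element totals:
  C: 12
  H: 25
  F: 1
Molecular formula: C12H25F.
  M = 12(12.0) + 25(1.007825) + 18.998403
    = 144.000000 + 25.195625 + 18.998403 = 188.194028

188.1940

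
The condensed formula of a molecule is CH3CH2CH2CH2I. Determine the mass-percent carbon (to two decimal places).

26.11%

Atom tally by fragment:
  CH3 → C:1 H:3
  CH2 → C:1 H:2
  CH2 → C:1 H:2
  CH2I → C:1 H:2 I:1
Element totals:
  C: 4
  H: 9
  I: 1
Molecular formula: C4H9I.
Molar mass = 184.020 g/mol.
Mass from C: 4 × 12.011 = 48.044 g/mol.
%C = 48.044 / 184.020 × 100 = 26.11%.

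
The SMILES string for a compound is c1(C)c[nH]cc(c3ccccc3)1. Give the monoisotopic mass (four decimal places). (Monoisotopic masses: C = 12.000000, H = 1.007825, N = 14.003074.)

157.0891

Atom tally by fragment:
  pyrrole ring core → C:4 H:5 N:1
  (− 2 ring H displaced by substituents)
  + CH3 → C:1 H:3
  + C6H5 → C:6 H:5
Element totals:
  C: 11
  H: 11
  N: 1
Molecular formula: C11H11N.
  M = 11(12.0) + 11(1.007825) + 14.003074
    = 132.000000 + 11.086075 + 14.003074 = 157.089149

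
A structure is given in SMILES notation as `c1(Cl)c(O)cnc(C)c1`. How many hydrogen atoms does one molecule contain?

Atom tally by fragment:
  pyridine ring core → C:5 H:5 N:1
  (− 3 ring H displaced by substituents)
  + Cl → Cl:1
  + OH → O:1 H:1
  + CH3 → C:1 H:3
Element totals:
  C: 6
  H: 6
  Cl: 1
  N: 1
  O: 1

6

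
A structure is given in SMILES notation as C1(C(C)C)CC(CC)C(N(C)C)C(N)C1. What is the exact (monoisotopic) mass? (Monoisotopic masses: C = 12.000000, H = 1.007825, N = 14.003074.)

Atom tally by fragment:
  cyclohexane ring core → C:6 H:12
  (− 4 ring H displaced by substituents)
  + CH(CH3)2 → C:3 H:7
  + C2H5 → C:2 H:5
  + N(CH3)2 → N:1 C:2 H:6
  + NH2 → N:1 H:2
Element totals:
  C: 13
  H: 28
  N: 2
Molecular formula: C13H28N2.
  M = 13(12.0) + 28(1.007825) + 2(14.003074)
    = 156.000000 + 28.219100 + 28.006148 = 212.225248

212.2252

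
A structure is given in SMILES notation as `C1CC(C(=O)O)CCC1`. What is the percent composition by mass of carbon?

Atom tally by fragment:
  cyclohexane ring core → C:6 H:12
  (− 1 ring H displaced by substituents)
  + COOH → C:1 H:1 O:2
Element totals:
  C: 7
  H: 12
  O: 2
Molecular formula: C7H12O2.
Molar mass = 128.171 g/mol.
Mass from C: 7 × 12.011 = 84.077 g/mol.
%C = 84.077 / 128.171 × 100 = 65.60%.

65.60%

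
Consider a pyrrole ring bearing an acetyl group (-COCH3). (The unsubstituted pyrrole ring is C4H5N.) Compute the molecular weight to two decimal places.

109.13 g/mol

Atom tally by fragment:
  pyrrole ring core → C:4 H:5 N:1
  (− 1 ring H displaced by substituents)
  + COCH3 → C:2 H:3 O:1
Element totals:
  C: 6
  H: 7
  N: 1
  O: 1
Molecular formula: C6H7NO.
  M = 6(12.011) + 7(1.008) + 14.007 + 15.999
    = 72.066 + 7.056 + 14.007 + 15.999 = 109.128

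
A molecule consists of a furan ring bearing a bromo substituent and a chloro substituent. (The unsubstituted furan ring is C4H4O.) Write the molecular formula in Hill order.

C4H2BrClO

Atom tally by fragment:
  furan ring core → C:4 H:4 O:1
  (− 2 ring H displaced by substituents)
  + Br → Br:1
  + Cl → Cl:1
Element totals:
  C: 4
  H: 2
  Br: 1
  Cl: 1
  O: 1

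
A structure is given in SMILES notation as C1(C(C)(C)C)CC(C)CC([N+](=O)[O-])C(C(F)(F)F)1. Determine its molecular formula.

Atom tally by fragment:
  cyclohexane ring core → C:6 H:12
  (− 4 ring H displaced by substituents)
  + C(CH3)3 → C:4 H:9
  + CH3 → C:1 H:3
  + NO2 → N:1 O:2
  + CF3 → C:1 F:3
Element totals:
  C: 12
  H: 20
  F: 3
  N: 1
  O: 2

C12H20F3NO2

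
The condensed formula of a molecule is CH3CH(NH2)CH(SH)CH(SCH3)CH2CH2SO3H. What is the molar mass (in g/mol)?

Atom tally by fragment:
  CH3 → C:1 H:3
  CH(NH2) → C:1 H:3 N:1
  CH(SH) → C:1 H:2 S:1
  CH(SCH3) → C:2 H:4 S:1
  CH2 → C:1 H:2
  CH2SO3H → C:1 H:3 S:1 O:3
Element totals:
  C: 7
  H: 17
  N: 1
  O: 3
  S: 3
Molecular formula: C7H17NO3S3.
  M = 7(12.011) + 17(1.008) + 14.007 + 3(15.999) + 3(32.06)
    = 84.077 + 17.136 + 14.007 + 47.997 + 96.180 = 259.397

259.40 g/mol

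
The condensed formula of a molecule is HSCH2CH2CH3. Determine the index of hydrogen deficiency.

Atom tally by fragment:
  HSCH2 → C:1 H:3 S:1
  CH2 → C:1 H:2
  CH3 → C:1 H:3
Element totals:
  C: 3
  H: 8
  S: 1
Molecular formula: C3H8S.
DoU = (2C + 2 + N − H − X) / 2 = (2·3 + 2 + 0 − 8 − 0) / 2 = 0.

0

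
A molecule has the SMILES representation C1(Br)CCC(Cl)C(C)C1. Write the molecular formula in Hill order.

C7H12BrCl

Atom tally by fragment:
  cyclohexane ring core → C:6 H:12
  (− 3 ring H displaced by substituents)
  + Br → Br:1
  + Cl → Cl:1
  + CH3 → C:1 H:3
Element totals:
  C: 7
  H: 12
  Br: 1
  Cl: 1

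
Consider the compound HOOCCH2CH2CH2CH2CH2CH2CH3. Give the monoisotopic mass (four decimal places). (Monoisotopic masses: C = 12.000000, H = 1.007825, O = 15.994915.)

Atom tally by fragment:
  HOOCCH2 → C:2 H:3 O:2
  CH2 → C:1 H:2
  CH2 → C:1 H:2
  CH2 → C:1 H:2
  CH2 → C:1 H:2
  CH2 → C:1 H:2
  CH3 → C:1 H:3
Element totals:
  C: 8
  H: 16
  O: 2
Molecular formula: C8H16O2.
  M = 8(12.0) + 16(1.007825) + 2(15.994915)
    = 96.000000 + 16.125200 + 31.989830 = 144.115030

144.1150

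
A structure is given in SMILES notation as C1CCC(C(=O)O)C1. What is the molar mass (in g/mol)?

114.14 g/mol

Atom tally by fragment:
  cyclopentane ring core → C:5 H:10
  (− 1 ring H displaced by substituents)
  + COOH → C:1 H:1 O:2
Element totals:
  C: 6
  H: 10
  O: 2
Molecular formula: C6H10O2.
  M = 6(12.011) + 10(1.008) + 2(15.999)
    = 72.066 + 10.080 + 31.998 = 114.144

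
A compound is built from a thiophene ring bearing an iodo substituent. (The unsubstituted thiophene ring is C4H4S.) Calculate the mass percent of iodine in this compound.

60.42%

Atom tally by fragment:
  thiophene ring core → C:4 H:4 S:1
  (− 1 ring H displaced by substituents)
  + I → I:1
Element totals:
  C: 4
  H: 3
  I: 1
  S: 1
Molecular formula: C4H3IS.
Molar mass = 210.032 g/mol.
Mass from I: 1 × 126.904 = 126.904 g/mol.
%I = 126.904 / 210.032 × 100 = 60.42%.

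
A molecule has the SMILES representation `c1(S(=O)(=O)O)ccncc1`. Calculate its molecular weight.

159.16 g/mol

Atom tally by fragment:
  pyridine ring core → C:5 H:5 N:1
  (− 1 ring H displaced by substituents)
  + SO3H → S:1 O:3 H:1
Element totals:
  C: 5
  H: 5
  N: 1
  O: 3
  S: 1
Molecular formula: C5H5NO3S.
  M = 5(12.011) + 5(1.008) + 14.007 + 3(15.999) + 32.06
    = 60.055 + 5.040 + 14.007 + 47.997 + 32.060 = 159.159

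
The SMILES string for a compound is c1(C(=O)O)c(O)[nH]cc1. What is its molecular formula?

Atom tally by fragment:
  pyrrole ring core → C:4 H:5 N:1
  (− 2 ring H displaced by substituents)
  + COOH → C:1 H:1 O:2
  + OH → O:1 H:1
Element totals:
  C: 5
  H: 5
  N: 1
  O: 3

C5H5NO3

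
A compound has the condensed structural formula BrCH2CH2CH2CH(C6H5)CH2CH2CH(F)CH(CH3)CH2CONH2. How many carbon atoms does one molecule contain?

17

Atom tally by fragment:
  BrCH2 → C:1 H:2 Br:1
  CH2 → C:1 H:2
  CH2 → C:1 H:2
  CH(C6H5) → C:7 H:6
  CH2 → C:1 H:2
  CH2 → C:1 H:2
  CH(F) → C:1 H:1 F:1
  CH(CH3) → C:2 H:4
  CH2CONH2 → C:2 H:4 O:1 N:1
Element totals:
  C: 17
  H: 25
  Br: 1
  F: 1
  N: 1
  O: 1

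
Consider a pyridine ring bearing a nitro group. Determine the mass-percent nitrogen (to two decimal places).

22.57%

Atom tally by fragment:
  pyridine ring core → C:5 H:5 N:1
  (− 1 ring H displaced by substituents)
  + NO2 → N:1 O:2
Element totals:
  C: 5
  H: 4
  N: 2
  O: 2
Molecular formula: C5H4N2O2.
Molar mass = 124.099 g/mol.
Mass from N: 2 × 14.007 = 28.014 g/mol.
%N = 28.014 / 124.099 × 100 = 22.57%.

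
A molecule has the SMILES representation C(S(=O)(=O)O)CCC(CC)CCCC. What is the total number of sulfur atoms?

Atom tally by fragment:
  HO3SCH2 → C:1 H:3 S:1 O:3
  CH2 → C:1 H:2
  CH2 → C:1 H:2
  CH(C2H5) → C:3 H:6
  CH2 → C:1 H:2
  CH2 → C:1 H:2
  CH2 → C:1 H:2
  CH3 → C:1 H:3
Element totals:
  C: 10
  H: 22
  O: 3
  S: 1

1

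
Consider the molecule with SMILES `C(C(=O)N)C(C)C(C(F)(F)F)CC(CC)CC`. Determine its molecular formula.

C12H22F3NO

Atom tally by fragment:
  H2NOCCH2 → C:2 H:4 O:1 N:1
  CH(CH3) → C:2 H:4
  CH(CF3) → C:2 H:1 F:3
  CH2 → C:1 H:2
  CH(C2H5) → C:3 H:6
  CH2 → C:1 H:2
  CH3 → C:1 H:3
Element totals:
  C: 12
  H: 22
  F: 3
  N: 1
  O: 1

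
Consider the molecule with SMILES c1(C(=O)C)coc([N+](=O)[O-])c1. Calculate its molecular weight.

155.11 g/mol

Atom tally by fragment:
  furan ring core → C:4 H:4 O:1
  (− 2 ring H displaced by substituents)
  + COCH3 → C:2 H:3 O:1
  + NO2 → N:1 O:2
Element totals:
  C: 6
  H: 5
  N: 1
  O: 4
Molecular formula: C6H5NO4.
  M = 6(12.011) + 5(1.008) + 14.007 + 4(15.999)
    = 72.066 + 5.040 + 14.007 + 63.996 = 155.109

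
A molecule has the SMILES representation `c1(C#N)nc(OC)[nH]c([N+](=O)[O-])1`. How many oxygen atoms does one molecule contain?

3

Atom tally by fragment:
  imidazole ring core → C:3 H:4 N:2
  (− 3 ring H displaced by substituents)
  + CN → C:1 N:1
  + OCH3 → C:1 H:3 O:1
  + NO2 → N:1 O:2
Element totals:
  C: 5
  H: 4
  N: 4
  O: 3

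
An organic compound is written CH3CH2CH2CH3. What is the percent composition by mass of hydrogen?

Atom tally by fragment:
  CH3 → C:1 H:3
  CH2 → C:1 H:2
  CH2 → C:1 H:2
  CH3 → C:1 H:3
Element totals:
  C: 4
  H: 10
Molecular formula: C4H10.
Molar mass = 58.124 g/mol.
Mass from H: 10 × 1.008 = 10.080 g/mol.
%H = 10.080 / 58.124 × 100 = 17.34%.

17.34%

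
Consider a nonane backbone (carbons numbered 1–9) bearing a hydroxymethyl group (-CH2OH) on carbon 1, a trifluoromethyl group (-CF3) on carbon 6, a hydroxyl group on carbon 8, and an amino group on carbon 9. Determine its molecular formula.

Atom tally by fragment:
  HOCH2CH2 → C:2 H:5 O:1
  CH2 → C:1 H:2
  CH2 → C:1 H:2
  CH2 → C:1 H:2
  CH2 → C:1 H:2
  CH(CF3) → C:2 H:1 F:3
  CH2 → C:1 H:2
  CH(OH) → C:1 H:2 O:1
  CH2NH2 → C:1 H:4 N:1
Element totals:
  C: 11
  H: 22
  F: 3
  N: 1
  O: 2

C11H22F3NO2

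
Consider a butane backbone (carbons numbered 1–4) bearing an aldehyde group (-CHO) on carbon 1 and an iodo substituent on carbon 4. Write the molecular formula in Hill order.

C5H9IO

Atom tally by fragment:
  OHCCH2 → C:2 H:3 O:1
  CH2 → C:1 H:2
  CH2 → C:1 H:2
  CH2I → C:1 H:2 I:1
Element totals:
  C: 5
  H: 9
  I: 1
  O: 1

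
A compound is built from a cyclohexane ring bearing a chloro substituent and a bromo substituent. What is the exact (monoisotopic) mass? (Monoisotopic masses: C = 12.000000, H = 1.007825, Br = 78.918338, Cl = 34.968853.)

Atom tally by fragment:
  cyclohexane ring core → C:6 H:12
  (− 2 ring H displaced by substituents)
  + Cl → Cl:1
  + Br → Br:1
Element totals:
  C: 6
  H: 10
  Br: 1
  Cl: 1
Molecular formula: C6H10BrCl.
  M = 6(12.0) + 10(1.007825) + 78.918338 + 34.968853
    = 72.000000 + 10.078250 + 78.918338 + 34.968853 = 195.965441

195.9654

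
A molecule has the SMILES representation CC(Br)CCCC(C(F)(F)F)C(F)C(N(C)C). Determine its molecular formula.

C11H20BrF4N

Atom tally by fragment:
  CH3 → C:1 H:3
  CH(Br) → C:1 H:1 Br:1
  CH2 → C:1 H:2
  CH2 → C:1 H:2
  CH2 → C:1 H:2
  CH(CF3) → C:2 H:1 F:3
  CH(F) → C:1 H:1 F:1
  CH2N(CH3)2 → C:3 H:8 N:1
Element totals:
  C: 11
  H: 20
  Br: 1
  F: 4
  N: 1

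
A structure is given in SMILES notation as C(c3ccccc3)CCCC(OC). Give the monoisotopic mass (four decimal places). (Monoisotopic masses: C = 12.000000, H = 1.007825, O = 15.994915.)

178.1358

Atom tally by fragment:
  C6H5CH2 → C:7 H:7
  CH2 → C:1 H:2
  CH2 → C:1 H:2
  CH2 → C:1 H:2
  CH2OCH3 → C:2 H:5 O:1
Element totals:
  C: 12
  H: 18
  O: 1
Molecular formula: C12H18O.
  M = 12(12.0) + 18(1.007825) + 15.994915
    = 144.000000 + 18.140850 + 15.994915 = 178.135765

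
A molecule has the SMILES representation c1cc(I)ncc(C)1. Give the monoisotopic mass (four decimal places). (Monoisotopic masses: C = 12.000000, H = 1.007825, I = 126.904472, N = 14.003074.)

218.9545

Atom tally by fragment:
  pyridine ring core → C:5 H:5 N:1
  (− 2 ring H displaced by substituents)
  + I → I:1
  + CH3 → C:1 H:3
Element totals:
  C: 6
  H: 6
  I: 1
  N: 1
Molecular formula: C6H6IN.
  M = 6(12.0) + 6(1.007825) + 126.904472 + 14.003074
    = 72.000000 + 6.046950 + 126.904472 + 14.003074 = 218.954496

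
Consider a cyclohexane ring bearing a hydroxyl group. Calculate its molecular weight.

100.16 g/mol

Atom tally by fragment:
  cyclohexane ring core → C:6 H:12
  (− 1 ring H displaced by substituents)
  + OH → O:1 H:1
Element totals:
  C: 6
  H: 12
  O: 1
Molecular formula: C6H12O.
  M = 6(12.011) + 12(1.008) + 15.999
    = 72.066 + 12.096 + 15.999 = 100.161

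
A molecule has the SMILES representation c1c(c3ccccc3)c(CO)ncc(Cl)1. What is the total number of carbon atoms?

12

Atom tally by fragment:
  pyridine ring core → C:5 H:5 N:1
  (− 3 ring H displaced by substituents)
  + C6H5 → C:6 H:5
  + CH2OH → C:1 H:3 O:1
  + Cl → Cl:1
Element totals:
  C: 12
  H: 10
  Cl: 1
  N: 1
  O: 1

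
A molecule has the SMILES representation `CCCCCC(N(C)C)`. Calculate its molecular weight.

Atom tally by fragment:
  CH3 → C:1 H:3
  CH2 → C:1 H:2
  CH2 → C:1 H:2
  CH2 → C:1 H:2
  CH2 → C:1 H:2
  CH2N(CH3)2 → C:3 H:8 N:1
Element totals:
  C: 8
  H: 19
  N: 1
Molecular formula: C8H19N.
  M = 8(12.011) + 19(1.008) + 14.007
    = 96.088 + 19.152 + 14.007 = 129.247

129.25 g/mol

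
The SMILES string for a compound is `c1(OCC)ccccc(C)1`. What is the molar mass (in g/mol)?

Atom tally by fragment:
  benzene ring core → C:6 H:6
  (− 2 ring H displaced by substituents)
  + OC2H5 → C:2 H:5 O:1
  + CH3 → C:1 H:3
Element totals:
  C: 9
  H: 12
  O: 1
Molecular formula: C9H12O.
  M = 9(12.011) + 12(1.008) + 15.999
    = 108.099 + 12.096 + 15.999 = 136.194

136.19 g/mol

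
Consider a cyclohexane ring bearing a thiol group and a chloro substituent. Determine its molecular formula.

Atom tally by fragment:
  cyclohexane ring core → C:6 H:12
  (− 2 ring H displaced by substituents)
  + SH → S:1 H:1
  + Cl → Cl:1
Element totals:
  C: 6
  H: 11
  Cl: 1
  S: 1

C6H11ClS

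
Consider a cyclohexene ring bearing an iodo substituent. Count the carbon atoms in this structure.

6

Atom tally by fragment:
  cyclohexene ring core → C:6 H:10
  (− 1 ring H displaced by substituents)
  + I → I:1
Element totals:
  C: 6
  H: 9
  I: 1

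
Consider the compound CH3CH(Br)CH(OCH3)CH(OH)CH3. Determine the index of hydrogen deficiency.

0

Element totals:
  C: 6
  H: 13
  Br: 1
  O: 2
Molecular formula: C6H13BrO2.
DoU = (2C + 2 + N − H − X) / 2 = (2·6 + 2 + 0 − 13 − 1) / 2 = 0.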